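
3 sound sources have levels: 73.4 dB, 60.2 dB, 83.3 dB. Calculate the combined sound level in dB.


Formula: L_total = 10 * log10( sum(10^(Li/10)) )
  Source 1: 10^(73.4/10) = 21877616.2395
  Source 2: 10^(60.2/10) = 1047128.5481
  Source 3: 10^(83.3/10) = 213796208.9502
Sum of linear values = 236720953.7378
L_total = 10 * log10(236720953.7378) = 83.74

83.74 dB


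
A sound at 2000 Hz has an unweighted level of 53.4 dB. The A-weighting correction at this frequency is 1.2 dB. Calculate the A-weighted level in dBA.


Given values:
  SPL = 53.4 dB
  A-weighting at 2000 Hz = 1.2 dB
Formula: L_A = SPL + A_weight
L_A = 53.4 + (1.2)
L_A = 54.6

54.6 dBA


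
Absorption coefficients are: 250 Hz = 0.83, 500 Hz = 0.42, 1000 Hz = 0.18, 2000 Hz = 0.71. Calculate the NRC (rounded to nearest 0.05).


Given values:
  a_250 = 0.83, a_500 = 0.42
  a_1000 = 0.18, a_2000 = 0.71
Formula: NRC = (a250 + a500 + a1000 + a2000) / 4
Sum = 0.83 + 0.42 + 0.18 + 0.71 = 2.14
NRC = 2.14 / 4 = 0.535
Rounded to nearest 0.05: 0.55

0.55


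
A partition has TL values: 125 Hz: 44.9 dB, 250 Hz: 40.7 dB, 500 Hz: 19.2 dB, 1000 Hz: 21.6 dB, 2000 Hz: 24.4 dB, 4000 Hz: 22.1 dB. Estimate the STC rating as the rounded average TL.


Given TL values at each frequency:
  125 Hz: 44.9 dB
  250 Hz: 40.7 dB
  500 Hz: 19.2 dB
  1000 Hz: 21.6 dB
  2000 Hz: 24.4 dB
  4000 Hz: 22.1 dB
Formula: STC ~ round(average of TL values)
Sum = 44.9 + 40.7 + 19.2 + 21.6 + 24.4 + 22.1 = 172.9
Average = 172.9 / 6 = 28.82
Rounded: 29

29


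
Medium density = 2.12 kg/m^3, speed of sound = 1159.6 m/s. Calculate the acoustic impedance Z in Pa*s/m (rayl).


Given values:
  rho = 2.12 kg/m^3
  c = 1159.6 m/s
Formula: Z = rho * c
Z = 2.12 * 1159.6
Z = 2458.35

2458.35 rayl


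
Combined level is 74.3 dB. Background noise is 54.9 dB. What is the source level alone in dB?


Given values:
  L_total = 74.3 dB, L_bg = 54.9 dB
Formula: L_source = 10 * log10(10^(L_total/10) - 10^(L_bg/10))
Convert to linear:
  10^(74.3/10) = 26915348.0393
  10^(54.9/10) = 309029.5433
Difference: 26915348.0393 - 309029.5433 = 26606318.496
L_source = 10 * log10(26606318.496) = 74.25

74.25 dB


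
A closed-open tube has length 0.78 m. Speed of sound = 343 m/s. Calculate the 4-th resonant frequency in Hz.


Given values:
  Tube type: closed-open, L = 0.78 m, c = 343 m/s, n = 4
Formula: f_n = (2n - 1) * c / (4 * L)
Compute 2n - 1 = 2*4 - 1 = 7
Compute 4 * L = 4 * 0.78 = 3.12
f = 7 * 343 / 3.12
f = 769.55

769.55 Hz


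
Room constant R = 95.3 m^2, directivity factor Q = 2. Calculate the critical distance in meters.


Given values:
  R = 95.3 m^2, Q = 2
Formula: d_c = 0.141 * sqrt(Q * R)
Compute Q * R = 2 * 95.3 = 190.6
Compute sqrt(190.6) = 13.8058
d_c = 0.141 * 13.8058 = 1.947

1.947 m


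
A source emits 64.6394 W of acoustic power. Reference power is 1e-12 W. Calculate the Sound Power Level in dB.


Given values:
  W = 64.6394 W
  W_ref = 1e-12 W
Formula: SWL = 10 * log10(W / W_ref)
Compute ratio: W / W_ref = 64639400000000
Compute log10: log10(64639400000000) = 13.810497
Multiply: SWL = 10 * 13.810497 = 138.1

138.1 dB


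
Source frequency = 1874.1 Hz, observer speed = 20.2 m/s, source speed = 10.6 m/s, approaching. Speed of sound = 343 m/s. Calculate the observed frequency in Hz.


Given values:
  f_s = 1874.1 Hz, v_o = 20.2 m/s, v_s = 10.6 m/s
  Direction: approaching
Formula: f_o = f_s * (c + v_o) / (c - v_s)
Numerator: c + v_o = 343 + 20.2 = 363.2
Denominator: c - v_s = 343 - 10.6 = 332.4
f_o = 1874.1 * 363.2 / 332.4 = 2047.75

2047.75 Hz


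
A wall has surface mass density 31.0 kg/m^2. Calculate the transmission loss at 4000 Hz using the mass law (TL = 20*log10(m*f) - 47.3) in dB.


Given values:
  m = 31.0 kg/m^2, f = 4000 Hz
Formula: TL = 20 * log10(m * f) - 47.3
Compute m * f = 31.0 * 4000 = 124000.0
Compute log10(124000.0) = 5.093422
Compute 20 * 5.093422 = 101.8684
TL = 101.8684 - 47.3 = 54.57

54.57 dB


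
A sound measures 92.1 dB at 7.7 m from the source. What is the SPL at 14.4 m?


Given values:
  SPL1 = 92.1 dB, r1 = 7.7 m, r2 = 14.4 m
Formula: SPL2 = SPL1 - 20 * log10(r2 / r1)
Compute ratio: r2 / r1 = 14.4 / 7.7 = 1.8701
Compute log10: log10(1.8701) = 0.271865
Compute drop: 20 * 0.271865 = 5.4373
SPL2 = 92.1 - 5.4373 = 86.66

86.66 dB


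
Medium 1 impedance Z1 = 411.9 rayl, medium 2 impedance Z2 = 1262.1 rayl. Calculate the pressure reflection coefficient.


Given values:
  Z1 = 411.9 rayl, Z2 = 1262.1 rayl
Formula: R = (Z2 - Z1) / (Z2 + Z1)
Numerator: Z2 - Z1 = 1262.1 - 411.9 = 850.2
Denominator: Z2 + Z1 = 1262.1 + 411.9 = 1674.0
R = 850.2 / 1674.0 = 0.5079

0.5079


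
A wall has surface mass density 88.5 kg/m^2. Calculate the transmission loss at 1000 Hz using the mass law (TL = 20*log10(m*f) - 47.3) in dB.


Given values:
  m = 88.5 kg/m^2, f = 1000 Hz
Formula: TL = 20 * log10(m * f) - 47.3
Compute m * f = 88.5 * 1000 = 88500.0
Compute log10(88500.0) = 4.946943
Compute 20 * 4.946943 = 98.9389
TL = 98.9389 - 47.3 = 51.64

51.64 dB


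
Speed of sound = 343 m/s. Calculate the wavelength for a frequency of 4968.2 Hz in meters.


Given values:
  c = 343 m/s, f = 4968.2 Hz
Formula: lambda = c / f
lambda = 343 / 4968.2
lambda = 0.069

0.069 m


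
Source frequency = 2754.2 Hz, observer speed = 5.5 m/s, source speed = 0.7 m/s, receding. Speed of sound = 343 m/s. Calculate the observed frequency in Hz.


Given values:
  f_s = 2754.2 Hz, v_o = 5.5 m/s, v_s = 0.7 m/s
  Direction: receding
Formula: f_o = f_s * (c - v_o) / (c + v_s)
Numerator: c - v_o = 343 - 5.5 = 337.5
Denominator: c + v_s = 343 + 0.7 = 343.7
f_o = 2754.2 * 337.5 / 343.7 = 2704.52

2704.52 Hz


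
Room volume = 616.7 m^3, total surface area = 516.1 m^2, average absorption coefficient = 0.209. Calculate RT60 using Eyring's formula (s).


Given values:
  V = 616.7 m^3, S = 516.1 m^2, alpha = 0.209
Formula: RT60 = 0.161 * V / (-S * ln(1 - alpha))
Compute ln(1 - 0.209) = ln(0.791) = -0.234457
Denominator: -516.1 * -0.234457 = 121.0033
Numerator: 0.161 * 616.7 = 99.2887
RT60 = 99.2887 / 121.0033 = 0.821

0.821 s


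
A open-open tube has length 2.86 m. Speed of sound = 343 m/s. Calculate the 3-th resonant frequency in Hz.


Given values:
  Tube type: open-open, L = 2.86 m, c = 343 m/s, n = 3
Formula: f_n = n * c / (2 * L)
Compute 2 * L = 2 * 2.86 = 5.72
f = 3 * 343 / 5.72
f = 179.9

179.9 Hz


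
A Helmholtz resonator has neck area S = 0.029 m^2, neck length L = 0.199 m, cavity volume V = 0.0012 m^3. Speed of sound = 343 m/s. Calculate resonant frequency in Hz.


Given values:
  S = 0.029 m^2, L = 0.199 m, V = 0.0012 m^3, c = 343 m/s
Formula: f = (c / (2*pi)) * sqrt(S / (V * L))
Compute V * L = 0.0012 * 0.199 = 0.0002388
Compute S / (V * L) = 0.029 / 0.0002388 = 121.4405
Compute sqrt(121.4405) = 11.020005
Compute c / (2*pi) = 343 / 6.283185 = 54.590148
f = 54.590148 * 11.020005 = 601.58

601.58 Hz


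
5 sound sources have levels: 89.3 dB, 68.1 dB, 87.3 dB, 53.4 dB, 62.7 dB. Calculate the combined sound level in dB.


Formula: L_total = 10 * log10( sum(10^(Li/10)) )
  Source 1: 10^(89.3/10) = 851138038.2024
  Source 2: 10^(68.1/10) = 6456542.2903
  Source 3: 10^(87.3/10) = 537031796.3703
  Source 4: 10^(53.4/10) = 218776.1624
  Source 5: 10^(62.7/10) = 1862087.1367
Sum of linear values = 1396707240.1621
L_total = 10 * log10(1396707240.1621) = 91.45

91.45 dB


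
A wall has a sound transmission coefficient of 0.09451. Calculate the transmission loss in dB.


Given values:
  tau = 0.09451
Formula: TL = 10 * log10(1 / tau)
Compute 1 / tau = 1 / 0.09451 = 10.5809
Compute log10(10.5809) = 1.024523
TL = 10 * 1.024523 = 10.25

10.25 dB


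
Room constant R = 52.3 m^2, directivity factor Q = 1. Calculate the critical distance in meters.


Given values:
  R = 52.3 m^2, Q = 1
Formula: d_c = 0.141 * sqrt(Q * R)
Compute Q * R = 1 * 52.3 = 52.3
Compute sqrt(52.3) = 7.2319
d_c = 0.141 * 7.2319 = 1.02

1.02 m


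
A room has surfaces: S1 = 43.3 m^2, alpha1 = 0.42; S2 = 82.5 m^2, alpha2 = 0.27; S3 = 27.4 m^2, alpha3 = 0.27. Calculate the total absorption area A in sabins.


Given surfaces:
  Surface 1: 43.3 * 0.42 = 18.186
  Surface 2: 82.5 * 0.27 = 22.275
  Surface 3: 27.4 * 0.27 = 7.398
Formula: A = sum(Si * alpha_i)
A = 18.186 + 22.275 + 7.398
A = 47.86

47.86 sabins


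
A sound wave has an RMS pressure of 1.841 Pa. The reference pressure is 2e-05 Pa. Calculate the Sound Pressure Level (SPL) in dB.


Given values:
  p = 1.841 Pa
  p_ref = 2e-05 Pa
Formula: SPL = 20 * log10(p / p_ref)
Compute ratio: p / p_ref = 1.841 / 2e-05 = 92050
Compute log10: log10(92050) = 4.964024
Multiply: SPL = 20 * 4.964024 = 99.28

99.28 dB


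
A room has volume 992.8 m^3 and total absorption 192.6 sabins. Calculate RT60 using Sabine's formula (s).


Given values:
  V = 992.8 m^3
  A = 192.6 sabins
Formula: RT60 = 0.161 * V / A
Numerator: 0.161 * 992.8 = 159.8408
RT60 = 159.8408 / 192.6 = 0.83

0.83 s


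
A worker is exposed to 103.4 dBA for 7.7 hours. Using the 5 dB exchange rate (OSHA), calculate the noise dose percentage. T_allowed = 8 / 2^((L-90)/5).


Given values:
  L = 103.4 dBA, T = 7.7 hours
Formula: T_allowed = 8 / 2^((L - 90) / 5)
Compute exponent: (103.4 - 90) / 5 = 2.68
Compute 2^(2.68) = 6.408559
T_allowed = 8 / 6.408559 = 1.248331 hours
Dose = (T / T_allowed) * 100
Dose = (7.7 / 1.248331) * 100 = 616.82

616.82 %


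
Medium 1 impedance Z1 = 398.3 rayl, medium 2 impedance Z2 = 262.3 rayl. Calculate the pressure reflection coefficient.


Given values:
  Z1 = 398.3 rayl, Z2 = 262.3 rayl
Formula: R = (Z2 - Z1) / (Z2 + Z1)
Numerator: Z2 - Z1 = 262.3 - 398.3 = -136.0
Denominator: Z2 + Z1 = 262.3 + 398.3 = 660.6
R = -136.0 / 660.6 = -0.2059

-0.2059


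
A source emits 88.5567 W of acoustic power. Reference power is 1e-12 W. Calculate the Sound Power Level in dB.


Given values:
  W = 88.5567 W
  W_ref = 1e-12 W
Formula: SWL = 10 * log10(W / W_ref)
Compute ratio: W / W_ref = 88556700000000
Compute log10: log10(88556700000000) = 13.947221
Multiply: SWL = 10 * 13.947221 = 139.47

139.47 dB


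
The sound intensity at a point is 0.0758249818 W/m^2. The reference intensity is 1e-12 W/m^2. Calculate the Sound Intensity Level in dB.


Given values:
  I = 0.0758249818 W/m^2
  I_ref = 1e-12 W/m^2
Formula: SIL = 10 * log10(I / I_ref)
Compute ratio: I / I_ref = 75824981800
Compute log10: log10(75824981800) = 10.879812
Multiply: SIL = 10 * 10.879812 = 108.8

108.8 dB


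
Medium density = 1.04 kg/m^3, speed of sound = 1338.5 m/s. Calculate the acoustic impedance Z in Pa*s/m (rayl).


Given values:
  rho = 1.04 kg/m^3
  c = 1338.5 m/s
Formula: Z = rho * c
Z = 1.04 * 1338.5
Z = 1392.04

1392.04 rayl


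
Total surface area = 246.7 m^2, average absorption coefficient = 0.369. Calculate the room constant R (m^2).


Given values:
  S = 246.7 m^2, alpha = 0.369
Formula: R = S * alpha / (1 - alpha)
Numerator: 246.7 * 0.369 = 91.0323
Denominator: 1 - 0.369 = 0.631
R = 91.0323 / 0.631 = 144.27

144.27 m^2


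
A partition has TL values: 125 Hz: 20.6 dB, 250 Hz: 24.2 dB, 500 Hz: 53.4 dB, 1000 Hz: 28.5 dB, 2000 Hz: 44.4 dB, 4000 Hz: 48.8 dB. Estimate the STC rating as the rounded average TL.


Given TL values at each frequency:
  125 Hz: 20.6 dB
  250 Hz: 24.2 dB
  500 Hz: 53.4 dB
  1000 Hz: 28.5 dB
  2000 Hz: 44.4 dB
  4000 Hz: 48.8 dB
Formula: STC ~ round(average of TL values)
Sum = 20.6 + 24.2 + 53.4 + 28.5 + 44.4 + 48.8 = 219.9
Average = 219.9 / 6 = 36.65
Rounded: 37

37


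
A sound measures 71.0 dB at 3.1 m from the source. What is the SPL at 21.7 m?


Given values:
  SPL1 = 71.0 dB, r1 = 3.1 m, r2 = 21.7 m
Formula: SPL2 = SPL1 - 20 * log10(r2 / r1)
Compute ratio: r2 / r1 = 21.7 / 3.1 = 7.0
Compute log10: log10(7.0) = 0.845098
Compute drop: 20 * 0.845098 = 16.902
SPL2 = 71.0 - 16.902 = 54.1

54.1 dB


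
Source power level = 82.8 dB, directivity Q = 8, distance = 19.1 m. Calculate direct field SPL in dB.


Given values:
  Lw = 82.8 dB, Q = 8, r = 19.1 m
Formula: SPL = Lw + 10 * log10(Q / (4 * pi * r^2))
Compute 4 * pi * r^2 = 4 * pi * 19.1^2 = 4584.3377
Compute Q / denom = 8 / 4584.3377 = 0.00174507
Compute 10 * log10(0.00174507) = -27.5819
SPL = 82.8 + (-27.5819) = 55.22

55.22 dB


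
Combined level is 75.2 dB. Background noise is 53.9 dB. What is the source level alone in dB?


Given values:
  L_total = 75.2 dB, L_bg = 53.9 dB
Formula: L_source = 10 * log10(10^(L_total/10) - 10^(L_bg/10))
Convert to linear:
  10^(75.2/10) = 33113112.1483
  10^(53.9/10) = 245470.8916
Difference: 33113112.1483 - 245470.8916 = 32867641.2567
L_source = 10 * log10(32867641.2567) = 75.17

75.17 dB


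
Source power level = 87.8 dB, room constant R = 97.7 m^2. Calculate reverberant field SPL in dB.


Given values:
  Lw = 87.8 dB, R = 97.7 m^2
Formula: SPL = Lw + 10 * log10(4 / R)
Compute 4 / R = 4 / 97.7 = 0.040942
Compute 10 * log10(0.040942) = -13.8783
SPL = 87.8 + (-13.8783) = 73.92

73.92 dB


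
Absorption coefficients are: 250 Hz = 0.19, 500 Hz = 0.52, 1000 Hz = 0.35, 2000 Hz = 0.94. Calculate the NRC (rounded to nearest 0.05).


Given values:
  a_250 = 0.19, a_500 = 0.52
  a_1000 = 0.35, a_2000 = 0.94
Formula: NRC = (a250 + a500 + a1000 + a2000) / 4
Sum = 0.19 + 0.52 + 0.35 + 0.94 = 2.0
NRC = 2.0 / 4 = 0.5
Rounded to nearest 0.05: 0.5

0.5


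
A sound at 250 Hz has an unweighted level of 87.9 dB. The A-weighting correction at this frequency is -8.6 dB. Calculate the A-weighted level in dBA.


Given values:
  SPL = 87.9 dB
  A-weighting at 250 Hz = -8.6 dB
Formula: L_A = SPL + A_weight
L_A = 87.9 + (-8.6)
L_A = 79.3

79.3 dBA


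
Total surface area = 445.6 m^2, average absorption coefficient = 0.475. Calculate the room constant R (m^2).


Given values:
  S = 445.6 m^2, alpha = 0.475
Formula: R = S * alpha / (1 - alpha)
Numerator: 445.6 * 0.475 = 211.66
Denominator: 1 - 0.475 = 0.525
R = 211.66 / 0.525 = 403.16

403.16 m^2


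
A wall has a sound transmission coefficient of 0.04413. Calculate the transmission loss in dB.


Given values:
  tau = 0.04413
Formula: TL = 10 * log10(1 / tau)
Compute 1 / tau = 1 / 0.04413 = 22.6603
Compute log10(22.6603) = 1.355266
TL = 10 * 1.355266 = 13.55

13.55 dB


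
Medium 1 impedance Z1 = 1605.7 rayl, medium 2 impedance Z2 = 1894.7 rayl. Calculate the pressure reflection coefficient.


Given values:
  Z1 = 1605.7 rayl, Z2 = 1894.7 rayl
Formula: R = (Z2 - Z1) / (Z2 + Z1)
Numerator: Z2 - Z1 = 1894.7 - 1605.7 = 289.0
Denominator: Z2 + Z1 = 1894.7 + 1605.7 = 3500.4
R = 289.0 / 3500.4 = 0.0826

0.0826


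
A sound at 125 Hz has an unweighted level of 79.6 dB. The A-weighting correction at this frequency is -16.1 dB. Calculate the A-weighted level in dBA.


Given values:
  SPL = 79.6 dB
  A-weighting at 125 Hz = -16.1 dB
Formula: L_A = SPL + A_weight
L_A = 79.6 + (-16.1)
L_A = 63.5

63.5 dBA


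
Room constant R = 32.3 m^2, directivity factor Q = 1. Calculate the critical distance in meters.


Given values:
  R = 32.3 m^2, Q = 1
Formula: d_c = 0.141 * sqrt(Q * R)
Compute Q * R = 1 * 32.3 = 32.3
Compute sqrt(32.3) = 5.6833
d_c = 0.141 * 5.6833 = 0.801

0.801 m


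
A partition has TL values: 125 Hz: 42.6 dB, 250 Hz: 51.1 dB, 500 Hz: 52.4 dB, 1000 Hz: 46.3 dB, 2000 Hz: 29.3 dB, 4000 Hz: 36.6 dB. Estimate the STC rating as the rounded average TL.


Given TL values at each frequency:
  125 Hz: 42.6 dB
  250 Hz: 51.1 dB
  500 Hz: 52.4 dB
  1000 Hz: 46.3 dB
  2000 Hz: 29.3 dB
  4000 Hz: 36.6 dB
Formula: STC ~ round(average of TL values)
Sum = 42.6 + 51.1 + 52.4 + 46.3 + 29.3 + 36.6 = 258.3
Average = 258.3 / 6 = 43.05
Rounded: 43

43


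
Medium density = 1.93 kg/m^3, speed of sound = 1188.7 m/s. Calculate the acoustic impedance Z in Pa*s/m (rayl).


Given values:
  rho = 1.93 kg/m^3
  c = 1188.7 m/s
Formula: Z = rho * c
Z = 1.93 * 1188.7
Z = 2294.19

2294.19 rayl


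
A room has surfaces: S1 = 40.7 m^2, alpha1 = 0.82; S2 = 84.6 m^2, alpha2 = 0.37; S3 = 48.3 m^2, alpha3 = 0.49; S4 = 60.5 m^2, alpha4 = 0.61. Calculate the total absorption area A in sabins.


Given surfaces:
  Surface 1: 40.7 * 0.82 = 33.374
  Surface 2: 84.6 * 0.37 = 31.302
  Surface 3: 48.3 * 0.49 = 23.667
  Surface 4: 60.5 * 0.61 = 36.905
Formula: A = sum(Si * alpha_i)
A = 33.374 + 31.302 + 23.667 + 36.905
A = 125.25

125.25 sabins


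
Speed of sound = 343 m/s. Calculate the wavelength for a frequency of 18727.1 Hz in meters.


Given values:
  c = 343 m/s, f = 18727.1 Hz
Formula: lambda = c / f
lambda = 343 / 18727.1
lambda = 0.0183

0.0183 m


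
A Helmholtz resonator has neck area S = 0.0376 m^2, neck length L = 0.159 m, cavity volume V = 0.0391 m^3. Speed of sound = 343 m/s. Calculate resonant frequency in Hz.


Given values:
  S = 0.0376 m^2, L = 0.159 m, V = 0.0391 m^3, c = 343 m/s
Formula: f = (c / (2*pi)) * sqrt(S / (V * L))
Compute V * L = 0.0391 * 0.159 = 0.0062169
Compute S / (V * L) = 0.0376 / 0.0062169 = 6.048
Compute sqrt(6.048) = 2.459268
Compute c / (2*pi) = 343 / 6.283185 = 54.590148
f = 54.590148 * 2.459268 = 134.25

134.25 Hz


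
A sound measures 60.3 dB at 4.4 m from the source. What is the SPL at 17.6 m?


Given values:
  SPL1 = 60.3 dB, r1 = 4.4 m, r2 = 17.6 m
Formula: SPL2 = SPL1 - 20 * log10(r2 / r1)
Compute ratio: r2 / r1 = 17.6 / 4.4 = 4.0
Compute log10: log10(4.0) = 0.60206
Compute drop: 20 * 0.60206 = 12.0412
SPL2 = 60.3 - 12.0412 = 48.26

48.26 dB


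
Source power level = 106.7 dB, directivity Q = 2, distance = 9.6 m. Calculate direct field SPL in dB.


Given values:
  Lw = 106.7 dB, Q = 2, r = 9.6 m
Formula: SPL = Lw + 10 * log10(Q / (4 * pi * r^2))
Compute 4 * pi * r^2 = 4 * pi * 9.6^2 = 1158.1167
Compute Q / denom = 2 / 1158.1167 = 0.00172694
Compute 10 * log10(0.00172694) = -27.6272
SPL = 106.7 + (-27.6272) = 79.07

79.07 dB


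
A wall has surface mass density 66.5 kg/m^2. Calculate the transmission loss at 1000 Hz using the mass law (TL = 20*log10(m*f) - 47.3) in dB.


Given values:
  m = 66.5 kg/m^2, f = 1000 Hz
Formula: TL = 20 * log10(m * f) - 47.3
Compute m * f = 66.5 * 1000 = 66500.0
Compute log10(66500.0) = 4.822822
Compute 20 * 4.822822 = 96.4564
TL = 96.4564 - 47.3 = 49.16

49.16 dB


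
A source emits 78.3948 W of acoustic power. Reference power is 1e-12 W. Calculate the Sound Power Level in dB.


Given values:
  W = 78.3948 W
  W_ref = 1e-12 W
Formula: SWL = 10 * log10(W / W_ref)
Compute ratio: W / W_ref = 78394800000000
Compute log10: log10(78394800000000) = 13.894287
Multiply: SWL = 10 * 13.894287 = 138.94

138.94 dB


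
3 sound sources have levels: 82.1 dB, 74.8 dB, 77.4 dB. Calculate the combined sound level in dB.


Formula: L_total = 10 * log10( sum(10^(Li/10)) )
  Source 1: 10^(82.1/10) = 162181009.7359
  Source 2: 10^(74.8/10) = 30199517.204
  Source 3: 10^(77.4/10) = 54954087.3858
Sum of linear values = 247334614.3257
L_total = 10 * log10(247334614.3257) = 83.93

83.93 dB


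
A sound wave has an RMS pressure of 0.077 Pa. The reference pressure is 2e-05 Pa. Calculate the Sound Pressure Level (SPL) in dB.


Given values:
  p = 0.077 Pa
  p_ref = 2e-05 Pa
Formula: SPL = 20 * log10(p / p_ref)
Compute ratio: p / p_ref = 0.077 / 2e-05 = 3850
Compute log10: log10(3850) = 3.585461
Multiply: SPL = 20 * 3.585461 = 71.71

71.71 dB


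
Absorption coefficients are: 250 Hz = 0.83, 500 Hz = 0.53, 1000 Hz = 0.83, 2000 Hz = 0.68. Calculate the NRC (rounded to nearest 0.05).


Given values:
  a_250 = 0.83, a_500 = 0.53
  a_1000 = 0.83, a_2000 = 0.68
Formula: NRC = (a250 + a500 + a1000 + a2000) / 4
Sum = 0.83 + 0.53 + 0.83 + 0.68 = 2.87
NRC = 2.87 / 4 = 0.7175
Rounded to nearest 0.05: 0.7

0.7


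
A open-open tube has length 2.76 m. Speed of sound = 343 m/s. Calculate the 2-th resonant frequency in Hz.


Given values:
  Tube type: open-open, L = 2.76 m, c = 343 m/s, n = 2
Formula: f_n = n * c / (2 * L)
Compute 2 * L = 2 * 2.76 = 5.52
f = 2 * 343 / 5.52
f = 124.28

124.28 Hz


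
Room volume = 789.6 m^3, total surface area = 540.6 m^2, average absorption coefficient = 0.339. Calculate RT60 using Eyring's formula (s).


Given values:
  V = 789.6 m^3, S = 540.6 m^2, alpha = 0.339
Formula: RT60 = 0.161 * V / (-S * ln(1 - alpha))
Compute ln(1 - 0.339) = ln(0.661) = -0.414001
Denominator: -540.6 * -0.414001 = 223.8089
Numerator: 0.161 * 789.6 = 127.1256
RT60 = 127.1256 / 223.8089 = 0.568

0.568 s


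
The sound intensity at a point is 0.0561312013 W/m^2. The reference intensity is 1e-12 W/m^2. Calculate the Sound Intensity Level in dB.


Given values:
  I = 0.0561312013 W/m^2
  I_ref = 1e-12 W/m^2
Formula: SIL = 10 * log10(I / I_ref)
Compute ratio: I / I_ref = 56131201300
Compute log10: log10(56131201300) = 10.749204
Multiply: SIL = 10 * 10.749204 = 107.49

107.49 dB


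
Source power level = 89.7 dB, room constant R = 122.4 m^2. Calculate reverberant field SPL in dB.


Given values:
  Lw = 89.7 dB, R = 122.4 m^2
Formula: SPL = Lw + 10 * log10(4 / R)
Compute 4 / R = 4 / 122.4 = 0.03268
Compute 10 * log10(0.03268) = -14.8572
SPL = 89.7 + (-14.8572) = 74.84

74.84 dB


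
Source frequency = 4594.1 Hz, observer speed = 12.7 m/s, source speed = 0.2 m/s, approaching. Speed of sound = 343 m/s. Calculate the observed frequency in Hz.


Given values:
  f_s = 4594.1 Hz, v_o = 12.7 m/s, v_s = 0.2 m/s
  Direction: approaching
Formula: f_o = f_s * (c + v_o) / (c - v_s)
Numerator: c + v_o = 343 + 12.7 = 355.7
Denominator: c - v_s = 343 - 0.2 = 342.8
f_o = 4594.1 * 355.7 / 342.8 = 4766.98

4766.98 Hz


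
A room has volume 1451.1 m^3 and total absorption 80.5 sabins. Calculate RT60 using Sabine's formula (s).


Given values:
  V = 1451.1 m^3
  A = 80.5 sabins
Formula: RT60 = 0.161 * V / A
Numerator: 0.161 * 1451.1 = 233.6271
RT60 = 233.6271 / 80.5 = 2.902

2.902 s


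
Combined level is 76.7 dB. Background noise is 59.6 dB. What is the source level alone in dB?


Given values:
  L_total = 76.7 dB, L_bg = 59.6 dB
Formula: L_source = 10 * log10(10^(L_total/10) - 10^(L_bg/10))
Convert to linear:
  10^(76.7/10) = 46773514.1287
  10^(59.6/10) = 912010.8394
Difference: 46773514.1287 - 912010.8394 = 45861503.2893
L_source = 10 * log10(45861503.2893) = 76.61

76.61 dB


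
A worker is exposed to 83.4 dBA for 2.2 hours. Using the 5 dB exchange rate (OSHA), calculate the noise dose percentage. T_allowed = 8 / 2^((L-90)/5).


Given values:
  L = 83.4 dBA, T = 2.2 hours
Formula: T_allowed = 8 / 2^((L - 90) / 5)
Compute exponent: (83.4 - 90) / 5 = -1.32
Compute 2^(-1.32) = 0.400535
T_allowed = 8 / 0.400535 = 19.973286 hours
Dose = (T / T_allowed) * 100
Dose = (2.2 / 19.973286) * 100 = 11.01

11.01 %


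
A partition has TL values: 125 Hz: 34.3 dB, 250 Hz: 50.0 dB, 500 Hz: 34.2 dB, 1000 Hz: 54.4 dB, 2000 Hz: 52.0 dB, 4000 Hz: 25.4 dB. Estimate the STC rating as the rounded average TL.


Given TL values at each frequency:
  125 Hz: 34.3 dB
  250 Hz: 50.0 dB
  500 Hz: 34.2 dB
  1000 Hz: 54.4 dB
  2000 Hz: 52.0 dB
  4000 Hz: 25.4 dB
Formula: STC ~ round(average of TL values)
Sum = 34.3 + 50.0 + 34.2 + 54.4 + 52.0 + 25.4 = 250.3
Average = 250.3 / 6 = 41.72
Rounded: 42

42


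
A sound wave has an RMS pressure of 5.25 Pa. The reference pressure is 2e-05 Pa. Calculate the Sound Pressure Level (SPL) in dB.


Given values:
  p = 5.25 Pa
  p_ref = 2e-05 Pa
Formula: SPL = 20 * log10(p / p_ref)
Compute ratio: p / p_ref = 5.25 / 2e-05 = 262500
Compute log10: log10(262500) = 5.419129
Multiply: SPL = 20 * 5.419129 = 108.38

108.38 dB


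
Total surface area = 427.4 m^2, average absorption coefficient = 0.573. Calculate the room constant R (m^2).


Given values:
  S = 427.4 m^2, alpha = 0.573
Formula: R = S * alpha / (1 - alpha)
Numerator: 427.4 * 0.573 = 244.9002
Denominator: 1 - 0.573 = 0.427
R = 244.9002 / 0.427 = 573.54

573.54 m^2


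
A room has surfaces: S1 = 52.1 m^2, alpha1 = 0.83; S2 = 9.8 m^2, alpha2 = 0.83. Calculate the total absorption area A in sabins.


Given surfaces:
  Surface 1: 52.1 * 0.83 = 43.243
  Surface 2: 9.8 * 0.83 = 8.134
Formula: A = sum(Si * alpha_i)
A = 43.243 + 8.134
A = 51.38

51.38 sabins


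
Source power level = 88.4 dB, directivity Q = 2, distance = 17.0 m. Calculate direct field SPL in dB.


Given values:
  Lw = 88.4 dB, Q = 2, r = 17.0 m
Formula: SPL = Lw + 10 * log10(Q / (4 * pi * r^2))
Compute 4 * pi * r^2 = 4 * pi * 17.0^2 = 3631.6811
Compute Q / denom = 2 / 3631.6811 = 0.00055071
Compute 10 * log10(0.00055071) = -32.5908
SPL = 88.4 + (-32.5908) = 55.81

55.81 dB


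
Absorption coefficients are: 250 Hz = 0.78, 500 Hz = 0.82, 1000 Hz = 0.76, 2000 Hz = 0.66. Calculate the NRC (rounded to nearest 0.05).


Given values:
  a_250 = 0.78, a_500 = 0.82
  a_1000 = 0.76, a_2000 = 0.66
Formula: NRC = (a250 + a500 + a1000 + a2000) / 4
Sum = 0.78 + 0.82 + 0.76 + 0.66 = 3.02
NRC = 3.02 / 4 = 0.755
Rounded to nearest 0.05: 0.75

0.75


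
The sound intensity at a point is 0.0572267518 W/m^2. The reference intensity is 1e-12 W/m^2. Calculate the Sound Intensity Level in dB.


Given values:
  I = 0.0572267518 W/m^2
  I_ref = 1e-12 W/m^2
Formula: SIL = 10 * log10(I / I_ref)
Compute ratio: I / I_ref = 57226751800
Compute log10: log10(57226751800) = 10.757599
Multiply: SIL = 10 * 10.757599 = 107.58

107.58 dB


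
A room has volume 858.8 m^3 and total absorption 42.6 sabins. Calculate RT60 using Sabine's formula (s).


Given values:
  V = 858.8 m^3
  A = 42.6 sabins
Formula: RT60 = 0.161 * V / A
Numerator: 0.161 * 858.8 = 138.2668
RT60 = 138.2668 / 42.6 = 3.246

3.246 s


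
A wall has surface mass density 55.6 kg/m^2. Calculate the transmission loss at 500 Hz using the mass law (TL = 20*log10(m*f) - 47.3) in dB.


Given values:
  m = 55.6 kg/m^2, f = 500 Hz
Formula: TL = 20 * log10(m * f) - 47.3
Compute m * f = 55.6 * 500 = 27800.0
Compute log10(27800.0) = 4.444045
Compute 20 * 4.444045 = 88.8809
TL = 88.8809 - 47.3 = 41.58

41.58 dB


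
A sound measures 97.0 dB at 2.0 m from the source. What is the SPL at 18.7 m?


Given values:
  SPL1 = 97.0 dB, r1 = 2.0 m, r2 = 18.7 m
Formula: SPL2 = SPL1 - 20 * log10(r2 / r1)
Compute ratio: r2 / r1 = 18.7 / 2.0 = 9.35
Compute log10: log10(9.35) = 0.970812
Compute drop: 20 * 0.970812 = 19.4162
SPL2 = 97.0 - 19.4162 = 77.58

77.58 dB


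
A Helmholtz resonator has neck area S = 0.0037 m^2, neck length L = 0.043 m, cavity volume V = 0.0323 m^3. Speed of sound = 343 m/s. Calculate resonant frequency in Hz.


Given values:
  S = 0.0037 m^2, L = 0.043 m, V = 0.0323 m^3, c = 343 m/s
Formula: f = (c / (2*pi)) * sqrt(S / (V * L))
Compute V * L = 0.0323 * 0.043 = 0.0013889
Compute S / (V * L) = 0.0037 / 0.0013889 = 2.664
Compute sqrt(2.664) = 1.632176
Compute c / (2*pi) = 343 / 6.283185 = 54.590148
f = 54.590148 * 1.632176 = 89.1

89.1 Hz


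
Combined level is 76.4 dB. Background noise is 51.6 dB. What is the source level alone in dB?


Given values:
  L_total = 76.4 dB, L_bg = 51.6 dB
Formula: L_source = 10 * log10(10^(L_total/10) - 10^(L_bg/10))
Convert to linear:
  10^(76.4/10) = 43651583.224
  10^(51.6/10) = 144543.9771
Difference: 43651583.224 - 144543.9771 = 43507039.2469
L_source = 10 * log10(43507039.2469) = 76.39

76.39 dB


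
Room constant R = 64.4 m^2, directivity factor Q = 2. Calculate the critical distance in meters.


Given values:
  R = 64.4 m^2, Q = 2
Formula: d_c = 0.141 * sqrt(Q * R)
Compute Q * R = 2 * 64.4 = 128.8
Compute sqrt(128.8) = 11.349
d_c = 0.141 * 11.349 = 1.6

1.6 m


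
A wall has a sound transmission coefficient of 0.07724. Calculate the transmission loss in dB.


Given values:
  tau = 0.07724
Formula: TL = 10 * log10(1 / tau)
Compute 1 / tau = 1 / 0.07724 = 12.9467
Compute log10(12.9467) = 1.112159
TL = 10 * 1.112159 = 11.12

11.12 dB


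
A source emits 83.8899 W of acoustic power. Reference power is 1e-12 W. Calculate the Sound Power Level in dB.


Given values:
  W = 83.8899 W
  W_ref = 1e-12 W
Formula: SWL = 10 * log10(W / W_ref)
Compute ratio: W / W_ref = 83889900000000
Compute log10: log10(83889900000000) = 13.92371
Multiply: SWL = 10 * 13.92371 = 139.24

139.24 dB


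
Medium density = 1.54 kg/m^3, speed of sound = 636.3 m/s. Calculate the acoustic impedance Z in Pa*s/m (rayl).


Given values:
  rho = 1.54 kg/m^3
  c = 636.3 m/s
Formula: Z = rho * c
Z = 1.54 * 636.3
Z = 979.9

979.9 rayl


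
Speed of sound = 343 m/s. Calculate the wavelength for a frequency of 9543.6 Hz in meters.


Given values:
  c = 343 m/s, f = 9543.6 Hz
Formula: lambda = c / f
lambda = 343 / 9543.6
lambda = 0.0359

0.0359 m


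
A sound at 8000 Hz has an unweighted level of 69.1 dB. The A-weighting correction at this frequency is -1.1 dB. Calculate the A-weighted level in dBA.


Given values:
  SPL = 69.1 dB
  A-weighting at 8000 Hz = -1.1 dB
Formula: L_A = SPL + A_weight
L_A = 69.1 + (-1.1)
L_A = 68.0

68.0 dBA


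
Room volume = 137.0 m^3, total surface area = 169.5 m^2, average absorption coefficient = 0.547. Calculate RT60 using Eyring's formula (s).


Given values:
  V = 137.0 m^3, S = 169.5 m^2, alpha = 0.547
Formula: RT60 = 0.161 * V / (-S * ln(1 - alpha))
Compute ln(1 - 0.547) = ln(0.453) = -0.791863
Denominator: -169.5 * -0.791863 = 134.2208
Numerator: 0.161 * 137.0 = 22.057
RT60 = 22.057 / 134.2208 = 0.164

0.164 s


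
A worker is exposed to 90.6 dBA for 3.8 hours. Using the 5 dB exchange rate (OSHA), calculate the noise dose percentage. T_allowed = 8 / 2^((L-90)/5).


Given values:
  L = 90.6 dBA, T = 3.8 hours
Formula: T_allowed = 8 / 2^((L - 90) / 5)
Compute exponent: (90.6 - 90) / 5 = 0.12
Compute 2^(0.12) = 1.086735
T_allowed = 8 / 1.086735 = 7.3615 hours
Dose = (T / T_allowed) * 100
Dose = (3.8 / 7.3615) * 100 = 51.62

51.62 %


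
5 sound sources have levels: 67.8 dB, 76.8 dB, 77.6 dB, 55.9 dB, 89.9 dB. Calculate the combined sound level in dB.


Formula: L_total = 10 * log10( sum(10^(Li/10)) )
  Source 1: 10^(67.8/10) = 6025595.8607
  Source 2: 10^(76.8/10) = 47863009.2323
  Source 3: 10^(77.6/10) = 57543993.7337
  Source 4: 10^(55.9/10) = 389045.145
  Source 5: 10^(89.9/10) = 977237220.9558
Sum of linear values = 1089058864.9275
L_total = 10 * log10(1089058864.9275) = 90.37

90.37 dB


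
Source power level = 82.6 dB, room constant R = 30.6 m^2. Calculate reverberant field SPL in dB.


Given values:
  Lw = 82.6 dB, R = 30.6 m^2
Formula: SPL = Lw + 10 * log10(4 / R)
Compute 4 / R = 4 / 30.6 = 0.130719
Compute 10 * log10(0.130719) = -8.8366
SPL = 82.6 + (-8.8366) = 73.76

73.76 dB


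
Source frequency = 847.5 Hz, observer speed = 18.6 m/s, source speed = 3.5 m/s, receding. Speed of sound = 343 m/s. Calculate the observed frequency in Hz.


Given values:
  f_s = 847.5 Hz, v_o = 18.6 m/s, v_s = 3.5 m/s
  Direction: receding
Formula: f_o = f_s * (c - v_o) / (c + v_s)
Numerator: c - v_o = 343 - 18.6 = 324.4
Denominator: c + v_s = 343 + 3.5 = 346.5
f_o = 847.5 * 324.4 / 346.5 = 793.45

793.45 Hz


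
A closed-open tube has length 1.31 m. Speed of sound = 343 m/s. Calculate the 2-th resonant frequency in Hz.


Given values:
  Tube type: closed-open, L = 1.31 m, c = 343 m/s, n = 2
Formula: f_n = (2n - 1) * c / (4 * L)
Compute 2n - 1 = 2*2 - 1 = 3
Compute 4 * L = 4 * 1.31 = 5.24
f = 3 * 343 / 5.24
f = 196.37

196.37 Hz


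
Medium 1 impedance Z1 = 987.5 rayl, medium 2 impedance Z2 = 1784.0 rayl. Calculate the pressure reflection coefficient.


Given values:
  Z1 = 987.5 rayl, Z2 = 1784.0 rayl
Formula: R = (Z2 - Z1) / (Z2 + Z1)
Numerator: Z2 - Z1 = 1784.0 - 987.5 = 796.5
Denominator: Z2 + Z1 = 1784.0 + 987.5 = 2771.5
R = 796.5 / 2771.5 = 0.2874

0.2874


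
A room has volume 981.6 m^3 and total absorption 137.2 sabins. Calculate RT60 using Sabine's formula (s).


Given values:
  V = 981.6 m^3
  A = 137.2 sabins
Formula: RT60 = 0.161 * V / A
Numerator: 0.161 * 981.6 = 158.0376
RT60 = 158.0376 / 137.2 = 1.152

1.152 s


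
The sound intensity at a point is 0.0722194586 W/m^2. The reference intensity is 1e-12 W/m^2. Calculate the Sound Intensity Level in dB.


Given values:
  I = 0.0722194586 W/m^2
  I_ref = 1e-12 W/m^2
Formula: SIL = 10 * log10(I / I_ref)
Compute ratio: I / I_ref = 72219458600
Compute log10: log10(72219458600) = 10.858654
Multiply: SIL = 10 * 10.858654 = 108.59

108.59 dB


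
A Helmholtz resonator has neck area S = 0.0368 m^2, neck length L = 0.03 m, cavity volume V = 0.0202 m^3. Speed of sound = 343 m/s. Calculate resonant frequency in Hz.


Given values:
  S = 0.0368 m^2, L = 0.03 m, V = 0.0202 m^3, c = 343 m/s
Formula: f = (c / (2*pi)) * sqrt(S / (V * L))
Compute V * L = 0.0202 * 0.03 = 0.000606
Compute S / (V * L) = 0.0368 / 0.000606 = 60.7261
Compute sqrt(60.7261) = 7.792695
Compute c / (2*pi) = 343 / 6.283185 = 54.590148
f = 54.590148 * 7.792695 = 425.4

425.4 Hz


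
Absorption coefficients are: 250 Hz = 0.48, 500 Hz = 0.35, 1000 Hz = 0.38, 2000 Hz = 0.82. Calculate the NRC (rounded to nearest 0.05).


Given values:
  a_250 = 0.48, a_500 = 0.35
  a_1000 = 0.38, a_2000 = 0.82
Formula: NRC = (a250 + a500 + a1000 + a2000) / 4
Sum = 0.48 + 0.35 + 0.38 + 0.82 = 2.03
NRC = 2.03 / 4 = 0.5075
Rounded to nearest 0.05: 0.5

0.5


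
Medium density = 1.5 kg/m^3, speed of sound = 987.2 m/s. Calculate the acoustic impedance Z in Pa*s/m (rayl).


Given values:
  rho = 1.5 kg/m^3
  c = 987.2 m/s
Formula: Z = rho * c
Z = 1.5 * 987.2
Z = 1480.8

1480.8 rayl


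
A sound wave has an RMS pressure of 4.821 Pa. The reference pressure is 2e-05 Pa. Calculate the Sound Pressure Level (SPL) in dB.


Given values:
  p = 4.821 Pa
  p_ref = 2e-05 Pa
Formula: SPL = 20 * log10(p / p_ref)
Compute ratio: p / p_ref = 4.821 / 2e-05 = 241050
Compute log10: log10(241050) = 5.382107
Multiply: SPL = 20 * 5.382107 = 107.64

107.64 dB


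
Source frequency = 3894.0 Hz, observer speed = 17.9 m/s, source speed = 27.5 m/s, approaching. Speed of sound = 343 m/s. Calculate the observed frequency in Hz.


Given values:
  f_s = 3894.0 Hz, v_o = 17.9 m/s, v_s = 27.5 m/s
  Direction: approaching
Formula: f_o = f_s * (c + v_o) / (c - v_s)
Numerator: c + v_o = 343 + 17.9 = 360.9
Denominator: c - v_s = 343 - 27.5 = 315.5
f_o = 3894.0 * 360.9 / 315.5 = 4454.34

4454.34 Hz


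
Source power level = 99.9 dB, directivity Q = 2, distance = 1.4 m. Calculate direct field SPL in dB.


Given values:
  Lw = 99.9 dB, Q = 2, r = 1.4 m
Formula: SPL = Lw + 10 * log10(Q / (4 * pi * r^2))
Compute 4 * pi * r^2 = 4 * pi * 1.4^2 = 24.6301
Compute Q / denom = 2 / 24.6301 = 0.08120146
Compute 10 * log10(0.08120146) = -10.9044
SPL = 99.9 + (-10.9044) = 89.0

89.0 dB


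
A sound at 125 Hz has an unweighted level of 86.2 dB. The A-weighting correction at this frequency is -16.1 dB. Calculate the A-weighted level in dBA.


Given values:
  SPL = 86.2 dB
  A-weighting at 125 Hz = -16.1 dB
Formula: L_A = SPL + A_weight
L_A = 86.2 + (-16.1)
L_A = 70.1

70.1 dBA


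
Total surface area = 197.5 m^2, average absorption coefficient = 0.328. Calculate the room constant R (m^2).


Given values:
  S = 197.5 m^2, alpha = 0.328
Formula: R = S * alpha / (1 - alpha)
Numerator: 197.5 * 0.328 = 64.78
Denominator: 1 - 0.328 = 0.672
R = 64.78 / 0.672 = 96.4

96.4 m^2


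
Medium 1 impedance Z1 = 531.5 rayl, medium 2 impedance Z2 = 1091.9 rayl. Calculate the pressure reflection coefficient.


Given values:
  Z1 = 531.5 rayl, Z2 = 1091.9 rayl
Formula: R = (Z2 - Z1) / (Z2 + Z1)
Numerator: Z2 - Z1 = 1091.9 - 531.5 = 560.4
Denominator: Z2 + Z1 = 1091.9 + 531.5 = 1623.4
R = 560.4 / 1623.4 = 0.3452

0.3452


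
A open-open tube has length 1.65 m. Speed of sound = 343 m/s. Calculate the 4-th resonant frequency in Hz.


Given values:
  Tube type: open-open, L = 1.65 m, c = 343 m/s, n = 4
Formula: f_n = n * c / (2 * L)
Compute 2 * L = 2 * 1.65 = 3.3
f = 4 * 343 / 3.3
f = 415.76

415.76 Hz


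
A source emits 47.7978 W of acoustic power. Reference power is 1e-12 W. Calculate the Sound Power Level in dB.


Given values:
  W = 47.7978 W
  W_ref = 1e-12 W
Formula: SWL = 10 * log10(W / W_ref)
Compute ratio: W / W_ref = 47797800000000
Compute log10: log10(47797800000000) = 13.679408
Multiply: SWL = 10 * 13.679408 = 136.79

136.79 dB


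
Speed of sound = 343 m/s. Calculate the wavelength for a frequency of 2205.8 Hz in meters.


Given values:
  c = 343 m/s, f = 2205.8 Hz
Formula: lambda = c / f
lambda = 343 / 2205.8
lambda = 0.1555

0.1555 m


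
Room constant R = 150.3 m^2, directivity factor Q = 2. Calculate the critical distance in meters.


Given values:
  R = 150.3 m^2, Q = 2
Formula: d_c = 0.141 * sqrt(Q * R)
Compute Q * R = 2 * 150.3 = 300.6
Compute sqrt(300.6) = 17.3378
d_c = 0.141 * 17.3378 = 2.445

2.445 m


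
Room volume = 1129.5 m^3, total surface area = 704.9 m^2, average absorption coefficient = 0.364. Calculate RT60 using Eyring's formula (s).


Given values:
  V = 1129.5 m^3, S = 704.9 m^2, alpha = 0.364
Formula: RT60 = 0.161 * V / (-S * ln(1 - alpha))
Compute ln(1 - 0.364) = ln(0.636) = -0.452557
Denominator: -704.9 * -0.452557 = 319.0074
Numerator: 0.161 * 1129.5 = 181.8495
RT60 = 181.8495 / 319.0074 = 0.57

0.57 s


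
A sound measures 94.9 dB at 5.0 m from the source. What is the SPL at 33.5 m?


Given values:
  SPL1 = 94.9 dB, r1 = 5.0 m, r2 = 33.5 m
Formula: SPL2 = SPL1 - 20 * log10(r2 / r1)
Compute ratio: r2 / r1 = 33.5 / 5.0 = 6.7
Compute log10: log10(6.7) = 0.826075
Compute drop: 20 * 0.826075 = 16.5215
SPL2 = 94.9 - 16.5215 = 78.38

78.38 dB


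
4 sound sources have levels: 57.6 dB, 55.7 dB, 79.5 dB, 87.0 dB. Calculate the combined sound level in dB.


Formula: L_total = 10 * log10( sum(10^(Li/10)) )
  Source 1: 10^(57.6/10) = 575439.9373
  Source 2: 10^(55.7/10) = 371535.2291
  Source 3: 10^(79.5/10) = 89125093.8134
  Source 4: 10^(87.0/10) = 501187233.6273
Sum of linear values = 591259302.6071
L_total = 10 * log10(591259302.6071) = 87.72

87.72 dB


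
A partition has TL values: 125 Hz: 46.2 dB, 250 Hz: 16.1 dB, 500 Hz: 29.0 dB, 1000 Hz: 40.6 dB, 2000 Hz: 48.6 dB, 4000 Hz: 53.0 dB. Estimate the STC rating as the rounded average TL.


Given TL values at each frequency:
  125 Hz: 46.2 dB
  250 Hz: 16.1 dB
  500 Hz: 29.0 dB
  1000 Hz: 40.6 dB
  2000 Hz: 48.6 dB
  4000 Hz: 53.0 dB
Formula: STC ~ round(average of TL values)
Sum = 46.2 + 16.1 + 29.0 + 40.6 + 48.6 + 53.0 = 233.5
Average = 233.5 / 6 = 38.92
Rounded: 39

39


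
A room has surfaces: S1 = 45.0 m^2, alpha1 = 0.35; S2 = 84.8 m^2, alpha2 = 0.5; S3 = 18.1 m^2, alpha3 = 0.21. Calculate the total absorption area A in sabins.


Given surfaces:
  Surface 1: 45.0 * 0.35 = 15.75
  Surface 2: 84.8 * 0.5 = 42.4
  Surface 3: 18.1 * 0.21 = 3.801
Formula: A = sum(Si * alpha_i)
A = 15.75 + 42.4 + 3.801
A = 61.95

61.95 sabins


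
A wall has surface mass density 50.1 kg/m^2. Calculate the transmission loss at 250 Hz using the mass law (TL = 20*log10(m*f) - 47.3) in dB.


Given values:
  m = 50.1 kg/m^2, f = 250 Hz
Formula: TL = 20 * log10(m * f) - 47.3
Compute m * f = 50.1 * 250 = 12525.0
Compute log10(12525.0) = 4.097778
Compute 20 * 4.097778 = 81.9556
TL = 81.9556 - 47.3 = 34.66

34.66 dB


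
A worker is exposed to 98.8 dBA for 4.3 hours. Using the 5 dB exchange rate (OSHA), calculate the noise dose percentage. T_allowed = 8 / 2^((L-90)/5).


Given values:
  L = 98.8 dBA, T = 4.3 hours
Formula: T_allowed = 8 / 2^((L - 90) / 5)
Compute exponent: (98.8 - 90) / 5 = 1.76
Compute 2^(1.76) = 3.386981
T_allowed = 8 / 3.386981 = 2.361985 hours
Dose = (T / T_allowed) * 100
Dose = (4.3 / 2.361985) * 100 = 182.05

182.05 %


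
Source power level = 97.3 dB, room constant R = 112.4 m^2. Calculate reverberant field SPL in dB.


Given values:
  Lw = 97.3 dB, R = 112.4 m^2
Formula: SPL = Lw + 10 * log10(4 / R)
Compute 4 / R = 4 / 112.4 = 0.035587
Compute 10 * log10(0.035587) = -14.4871
SPL = 97.3 + (-14.4871) = 82.81

82.81 dB


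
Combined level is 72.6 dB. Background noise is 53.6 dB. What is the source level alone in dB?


Given values:
  L_total = 72.6 dB, L_bg = 53.6 dB
Formula: L_source = 10 * log10(10^(L_total/10) - 10^(L_bg/10))
Convert to linear:
  10^(72.6/10) = 18197008.5861
  10^(53.6/10) = 229086.7653
Difference: 18197008.5861 - 229086.7653 = 17967921.8208
L_source = 10 * log10(17967921.8208) = 72.54

72.54 dB
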